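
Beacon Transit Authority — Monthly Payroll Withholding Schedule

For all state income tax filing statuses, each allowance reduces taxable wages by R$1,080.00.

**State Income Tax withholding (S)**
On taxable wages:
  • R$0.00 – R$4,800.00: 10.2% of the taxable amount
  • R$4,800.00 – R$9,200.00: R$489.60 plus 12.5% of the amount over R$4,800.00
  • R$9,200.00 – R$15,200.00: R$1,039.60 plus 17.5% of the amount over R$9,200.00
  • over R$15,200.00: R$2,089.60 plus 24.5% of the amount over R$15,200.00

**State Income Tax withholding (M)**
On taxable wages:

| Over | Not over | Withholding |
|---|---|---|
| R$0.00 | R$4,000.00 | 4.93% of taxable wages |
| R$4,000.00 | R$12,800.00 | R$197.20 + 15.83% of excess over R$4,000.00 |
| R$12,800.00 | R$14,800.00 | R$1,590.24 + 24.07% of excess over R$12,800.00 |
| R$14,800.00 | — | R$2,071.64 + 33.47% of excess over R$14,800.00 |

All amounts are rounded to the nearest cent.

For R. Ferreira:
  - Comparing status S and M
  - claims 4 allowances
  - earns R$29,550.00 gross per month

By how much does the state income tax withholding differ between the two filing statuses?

State Income Tax (S): taxable = R$29,550.00 − 4×R$1,080.00 = R$25,230.00
  R$2,089.60 + 24.5% × (R$25,230.00 − R$15,200.00) = R$2,089.60 + 24.5% × R$10,030.00 = R$4,546.95
State Income Tax (M): taxable = R$29,550.00 − 4×R$1,080.00 = R$25,230.00
  R$2,071.64 + 33.47% × (R$25,230.00 − R$14,800.00) = R$2,071.64 + 33.47% × R$10,430.00 = R$5,562.56
Difference: |R$4,546.95 − R$5,562.56| = R$1,015.61 (higher under M)

R$1,015.61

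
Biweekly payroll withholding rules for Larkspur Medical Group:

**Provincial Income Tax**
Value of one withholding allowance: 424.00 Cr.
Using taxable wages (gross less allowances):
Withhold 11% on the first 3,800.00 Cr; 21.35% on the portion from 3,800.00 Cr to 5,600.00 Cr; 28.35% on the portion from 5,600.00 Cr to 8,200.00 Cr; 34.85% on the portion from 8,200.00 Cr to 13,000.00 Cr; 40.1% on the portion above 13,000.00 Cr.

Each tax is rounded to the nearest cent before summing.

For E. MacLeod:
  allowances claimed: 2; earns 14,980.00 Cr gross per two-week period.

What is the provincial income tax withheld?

Provincial Income Tax: taxable = 14,980.00 Cr − 2×424.00 Cr = 14,132.00 Cr
  3,212.20 Cr + 40.1% × (14,132.00 Cr − 13,000.00 Cr) = 3,212.20 Cr + 40.1% × 1,132.00 Cr = 3,666.13 Cr

3,666.13 Cr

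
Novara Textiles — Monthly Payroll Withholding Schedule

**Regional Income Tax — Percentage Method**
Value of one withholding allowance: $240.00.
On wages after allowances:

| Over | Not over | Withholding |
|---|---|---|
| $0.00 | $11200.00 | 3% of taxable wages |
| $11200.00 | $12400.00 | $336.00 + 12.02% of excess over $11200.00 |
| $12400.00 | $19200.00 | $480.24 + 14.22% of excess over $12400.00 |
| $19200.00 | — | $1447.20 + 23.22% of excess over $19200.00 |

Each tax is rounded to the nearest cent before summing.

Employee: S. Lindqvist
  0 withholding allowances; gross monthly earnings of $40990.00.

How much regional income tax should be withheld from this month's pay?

$6506.84

Regional Income Tax: taxable = $40990.00
  $1447.20 + 23.22% × ($40990.00 − $19200.00) = $1447.20 + 23.22% × $21790.00 = $6506.84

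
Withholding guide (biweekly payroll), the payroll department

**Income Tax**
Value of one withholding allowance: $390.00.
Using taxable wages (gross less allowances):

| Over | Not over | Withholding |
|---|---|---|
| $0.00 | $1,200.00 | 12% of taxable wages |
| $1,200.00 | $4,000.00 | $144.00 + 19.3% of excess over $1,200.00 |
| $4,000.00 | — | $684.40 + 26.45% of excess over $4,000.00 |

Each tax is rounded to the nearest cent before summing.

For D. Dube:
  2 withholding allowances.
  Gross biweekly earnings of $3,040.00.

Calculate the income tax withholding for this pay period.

$348.58

Income Tax: taxable = $3,040.00 − 2×$390.00 = $2,260.00
  $144.00 + 19.3% × ($2,260.00 − $1,200.00) = $144.00 + 19.3% × $1,060.00 = $348.58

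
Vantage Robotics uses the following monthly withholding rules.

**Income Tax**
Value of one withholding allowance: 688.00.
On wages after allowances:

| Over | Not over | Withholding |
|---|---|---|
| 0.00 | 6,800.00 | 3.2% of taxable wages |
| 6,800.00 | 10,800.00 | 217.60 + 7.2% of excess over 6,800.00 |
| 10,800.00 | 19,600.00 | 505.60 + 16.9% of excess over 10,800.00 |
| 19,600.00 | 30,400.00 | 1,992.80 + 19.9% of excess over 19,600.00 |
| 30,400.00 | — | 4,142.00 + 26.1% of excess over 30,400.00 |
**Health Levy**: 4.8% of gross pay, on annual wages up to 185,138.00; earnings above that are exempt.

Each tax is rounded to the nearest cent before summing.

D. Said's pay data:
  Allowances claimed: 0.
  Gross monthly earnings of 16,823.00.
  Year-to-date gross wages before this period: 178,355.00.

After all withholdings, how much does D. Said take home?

Income Tax: taxable = 16,823.00
  505.60 + 16.9% × (16,823.00 − 10,800.00) = 505.60 + 16.9% × 6,023.00 = 1,523.49
Health Levy: cap 185,138.00 − YTD 178,355.00 = 6,783.00 subject; 4.8% × 6,783.00 = 325.58
Total withheld: 1,523.49 + 325.58 = 1,849.07
Net pay: 16,823.00 − 1,849.07 = 14,973.93

14,973.93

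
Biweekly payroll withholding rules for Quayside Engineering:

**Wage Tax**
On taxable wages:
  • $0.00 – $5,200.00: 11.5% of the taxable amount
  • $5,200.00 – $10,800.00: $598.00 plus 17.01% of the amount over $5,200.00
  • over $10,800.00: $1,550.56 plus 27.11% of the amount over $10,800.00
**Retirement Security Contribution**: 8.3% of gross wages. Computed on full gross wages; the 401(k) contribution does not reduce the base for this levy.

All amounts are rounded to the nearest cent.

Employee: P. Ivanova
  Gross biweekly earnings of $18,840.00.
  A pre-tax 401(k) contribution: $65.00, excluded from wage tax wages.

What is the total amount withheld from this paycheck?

$5,276.30

Wage Tax: taxable = $18,840.00 − $65.00 = $18,775.00
  $1,550.56 + 27.11% × ($18,775.00 − $10,800.00) = $1,550.56 + 27.11% × $7,975.00 = $3,712.58
Retirement Security Contribution: 8.3% × $18,840.00 = $1,563.72
Total: $3,712.58 + $1,563.72 = $5,276.30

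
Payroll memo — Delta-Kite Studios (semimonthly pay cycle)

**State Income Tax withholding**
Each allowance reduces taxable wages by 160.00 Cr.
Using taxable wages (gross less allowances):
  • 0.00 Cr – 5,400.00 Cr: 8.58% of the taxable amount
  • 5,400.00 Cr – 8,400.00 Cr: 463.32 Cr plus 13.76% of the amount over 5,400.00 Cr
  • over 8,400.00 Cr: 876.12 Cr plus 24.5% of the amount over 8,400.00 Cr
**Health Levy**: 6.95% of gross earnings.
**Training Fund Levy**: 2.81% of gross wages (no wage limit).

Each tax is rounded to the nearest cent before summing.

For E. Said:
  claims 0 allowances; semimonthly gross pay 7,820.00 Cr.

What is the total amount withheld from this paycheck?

1,559.54 Cr

State Income Tax: taxable = 7,820.00 Cr
  463.32 Cr + 13.76% × (7,820.00 Cr − 5,400.00 Cr) = 463.32 Cr + 13.76% × 2,420.00 Cr = 796.31 Cr
Health Levy: 6.95% × 7,820.00 Cr = 543.49 Cr
Training Fund Levy: 2.81% × 7,820.00 Cr = 219.74 Cr
Total: 796.31 Cr + 543.49 Cr + 219.74 Cr = 1,559.54 Cr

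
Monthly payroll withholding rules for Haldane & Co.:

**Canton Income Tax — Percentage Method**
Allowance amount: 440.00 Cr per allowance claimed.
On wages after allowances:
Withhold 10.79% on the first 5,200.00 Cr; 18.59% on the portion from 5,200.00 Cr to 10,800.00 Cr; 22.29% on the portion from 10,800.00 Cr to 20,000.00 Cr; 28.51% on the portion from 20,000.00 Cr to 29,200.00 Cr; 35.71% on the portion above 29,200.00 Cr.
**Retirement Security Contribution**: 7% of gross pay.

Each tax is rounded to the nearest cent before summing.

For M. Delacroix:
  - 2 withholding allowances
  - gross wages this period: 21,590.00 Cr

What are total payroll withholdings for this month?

Canton Income Tax: taxable = 21,590.00 Cr − 2×440.00 Cr = 20,710.00 Cr
  3,652.80 Cr + 28.51% × (20,710.00 Cr − 20,000.00 Cr) = 3,652.80 Cr + 28.51% × 710.00 Cr = 3,855.22 Cr
Retirement Security Contribution: 7% × 21,590.00 Cr = 1,511.30 Cr
Total: 3,855.22 Cr + 1,511.30 Cr = 5,366.52 Cr

5,366.52 Cr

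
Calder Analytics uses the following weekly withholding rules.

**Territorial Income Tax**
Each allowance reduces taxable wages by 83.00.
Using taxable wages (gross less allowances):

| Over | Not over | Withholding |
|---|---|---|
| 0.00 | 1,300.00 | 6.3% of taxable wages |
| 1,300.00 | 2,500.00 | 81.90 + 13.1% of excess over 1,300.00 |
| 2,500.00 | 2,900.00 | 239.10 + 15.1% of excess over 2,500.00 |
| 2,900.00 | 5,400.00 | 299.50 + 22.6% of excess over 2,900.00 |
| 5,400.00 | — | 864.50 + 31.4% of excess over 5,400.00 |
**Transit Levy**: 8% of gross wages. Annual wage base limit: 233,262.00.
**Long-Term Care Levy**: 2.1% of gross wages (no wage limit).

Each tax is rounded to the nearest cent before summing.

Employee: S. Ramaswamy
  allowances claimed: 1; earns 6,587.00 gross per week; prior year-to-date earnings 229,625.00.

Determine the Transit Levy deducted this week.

Transit Levy: cap 233,262.00 − YTD 229,625.00 = 3,637.00 subject; 8% × 3,637.00 = 290.96

290.96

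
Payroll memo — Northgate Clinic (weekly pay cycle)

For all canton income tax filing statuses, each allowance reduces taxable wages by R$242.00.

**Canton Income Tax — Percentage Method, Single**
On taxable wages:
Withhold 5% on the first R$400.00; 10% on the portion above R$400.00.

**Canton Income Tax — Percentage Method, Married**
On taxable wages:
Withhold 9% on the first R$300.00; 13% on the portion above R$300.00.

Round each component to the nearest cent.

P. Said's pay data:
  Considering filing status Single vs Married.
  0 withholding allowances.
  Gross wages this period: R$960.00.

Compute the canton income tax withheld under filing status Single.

R$76.00

Canton Income Tax (Single): taxable = R$960.00
  R$20.00 + 10% × (R$960.00 − R$400.00) = R$20.00 + 10% × R$560.00 = R$76.00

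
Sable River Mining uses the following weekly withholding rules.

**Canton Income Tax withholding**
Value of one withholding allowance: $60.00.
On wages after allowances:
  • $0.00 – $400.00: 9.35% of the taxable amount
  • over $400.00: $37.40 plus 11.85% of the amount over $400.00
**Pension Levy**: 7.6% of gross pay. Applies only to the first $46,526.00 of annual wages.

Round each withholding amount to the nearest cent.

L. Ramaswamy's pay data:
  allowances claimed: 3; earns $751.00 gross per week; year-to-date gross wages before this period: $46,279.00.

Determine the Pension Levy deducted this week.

$18.77

Pension Levy: cap $46,526.00 − YTD $46,279.00 = $247.00 subject; 7.6% × $247.00 = $18.77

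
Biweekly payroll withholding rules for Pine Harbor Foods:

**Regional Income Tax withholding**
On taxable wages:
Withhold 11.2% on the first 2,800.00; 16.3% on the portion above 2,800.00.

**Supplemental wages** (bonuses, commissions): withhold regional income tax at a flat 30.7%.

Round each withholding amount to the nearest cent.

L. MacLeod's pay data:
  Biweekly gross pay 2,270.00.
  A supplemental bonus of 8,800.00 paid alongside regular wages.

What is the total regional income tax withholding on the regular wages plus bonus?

Regional Income Tax: taxable = 2,270.00
  11.2% × 2,270.00 = 254.24
Supplemental (30.7% flat on bonus): 30.7% × 8,800.00 = 2,701.60
Total regional income tax: 254.24 + 2,701.60 = 2,955.84

2,955.84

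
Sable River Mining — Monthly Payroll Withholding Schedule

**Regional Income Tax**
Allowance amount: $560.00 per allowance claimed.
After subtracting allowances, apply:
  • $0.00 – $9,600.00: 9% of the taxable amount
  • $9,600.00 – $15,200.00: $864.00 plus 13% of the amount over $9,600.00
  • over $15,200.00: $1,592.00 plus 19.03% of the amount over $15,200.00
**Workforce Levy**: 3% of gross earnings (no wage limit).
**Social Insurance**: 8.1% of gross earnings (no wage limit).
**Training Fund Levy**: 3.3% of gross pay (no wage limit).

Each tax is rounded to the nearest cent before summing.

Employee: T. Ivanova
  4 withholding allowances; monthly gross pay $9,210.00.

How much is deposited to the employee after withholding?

Regional Income Tax: taxable = $9,210.00 − 4×$560.00 = $6,970.00
  9% × $6,970.00 = $627.30
Workforce Levy: 3% × $9,210.00 = $276.30
Social Insurance: 8.1% × $9,210.00 = $746.01
Training Fund Levy: 3.3% × $9,210.00 = $303.93
Total withheld: $627.30 + $276.30 + $746.01 + $303.93 = $1,953.54
Net pay: $9,210.00 − $1,953.54 = $7,256.46

$7,256.46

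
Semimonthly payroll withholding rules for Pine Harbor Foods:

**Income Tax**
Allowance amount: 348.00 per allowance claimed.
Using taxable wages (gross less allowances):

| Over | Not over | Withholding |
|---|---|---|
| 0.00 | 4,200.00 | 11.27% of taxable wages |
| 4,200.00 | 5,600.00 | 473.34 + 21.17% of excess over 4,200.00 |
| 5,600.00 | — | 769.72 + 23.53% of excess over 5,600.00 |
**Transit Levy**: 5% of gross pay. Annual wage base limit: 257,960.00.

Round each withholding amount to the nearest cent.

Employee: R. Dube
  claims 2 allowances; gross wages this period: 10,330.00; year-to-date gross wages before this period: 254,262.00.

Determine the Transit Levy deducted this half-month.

Transit Levy: cap 257,960.00 − YTD 254,262.00 = 3,698.00 subject; 5% × 3,698.00 = 184.90

184.90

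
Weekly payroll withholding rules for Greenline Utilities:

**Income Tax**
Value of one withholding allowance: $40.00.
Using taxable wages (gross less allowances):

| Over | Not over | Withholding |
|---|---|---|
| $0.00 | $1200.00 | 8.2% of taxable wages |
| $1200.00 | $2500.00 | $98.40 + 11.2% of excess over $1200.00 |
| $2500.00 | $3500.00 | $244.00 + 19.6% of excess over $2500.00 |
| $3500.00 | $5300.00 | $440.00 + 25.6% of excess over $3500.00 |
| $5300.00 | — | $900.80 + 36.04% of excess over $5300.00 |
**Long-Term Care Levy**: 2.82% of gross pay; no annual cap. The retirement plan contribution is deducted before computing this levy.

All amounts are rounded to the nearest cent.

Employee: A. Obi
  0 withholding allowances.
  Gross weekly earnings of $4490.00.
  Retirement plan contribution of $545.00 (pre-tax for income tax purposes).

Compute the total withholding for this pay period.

Income Tax: taxable = $4490.00 − $545.00 = $3945.00
  $440.00 + 25.6% × ($3945.00 − $3500.00) = $440.00 + 25.6% × $445.00 = $553.92
Long-Term Care Levy: 2.82% × $3945.00 = $111.25
Total: $553.92 + $111.25 = $665.17

$665.17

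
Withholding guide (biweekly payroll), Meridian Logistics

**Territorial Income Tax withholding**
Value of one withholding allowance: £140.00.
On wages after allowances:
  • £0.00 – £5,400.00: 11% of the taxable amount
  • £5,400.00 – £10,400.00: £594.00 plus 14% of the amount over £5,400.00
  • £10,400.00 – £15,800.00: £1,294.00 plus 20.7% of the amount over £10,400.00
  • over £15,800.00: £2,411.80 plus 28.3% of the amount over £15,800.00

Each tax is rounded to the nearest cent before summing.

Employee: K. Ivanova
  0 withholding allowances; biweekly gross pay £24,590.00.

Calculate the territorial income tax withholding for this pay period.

Territorial Income Tax: taxable = £24,590.00
  £2,411.80 + 28.3% × (£24,590.00 − £15,800.00) = £2,411.80 + 28.3% × £8,790.00 = £4,899.37

£4,899.37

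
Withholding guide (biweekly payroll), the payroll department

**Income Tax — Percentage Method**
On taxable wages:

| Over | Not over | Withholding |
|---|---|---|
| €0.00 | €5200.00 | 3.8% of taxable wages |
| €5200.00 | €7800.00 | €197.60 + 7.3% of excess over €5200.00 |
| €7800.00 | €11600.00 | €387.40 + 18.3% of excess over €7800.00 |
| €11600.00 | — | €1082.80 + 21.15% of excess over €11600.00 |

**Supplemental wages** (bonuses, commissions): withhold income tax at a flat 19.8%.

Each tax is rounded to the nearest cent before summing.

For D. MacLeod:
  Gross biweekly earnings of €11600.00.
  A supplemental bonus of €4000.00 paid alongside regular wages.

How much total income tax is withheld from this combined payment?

€1874.80

Income Tax: taxable = €11600.00
  €387.40 + 18.3% × (€11600.00 − €7800.00) = €387.40 + 18.3% × €3800.00 = €1082.80
Supplemental (19.8% flat on bonus): 19.8% × €4000.00 = €792.00
Total income tax: €1082.80 + €792.00 = €1874.80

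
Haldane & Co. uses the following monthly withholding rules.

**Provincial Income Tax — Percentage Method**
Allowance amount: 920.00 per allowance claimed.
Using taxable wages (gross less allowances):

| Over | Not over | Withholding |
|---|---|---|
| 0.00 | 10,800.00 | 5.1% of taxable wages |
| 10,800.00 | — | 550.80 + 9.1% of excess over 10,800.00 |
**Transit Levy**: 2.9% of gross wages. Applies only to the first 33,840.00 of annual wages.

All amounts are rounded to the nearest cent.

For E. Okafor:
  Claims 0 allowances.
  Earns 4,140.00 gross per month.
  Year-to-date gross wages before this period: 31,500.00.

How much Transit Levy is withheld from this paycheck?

67.86

Transit Levy: cap 33,840.00 − YTD 31,500.00 = 2,340.00 subject; 2.9% × 2,340.00 = 67.86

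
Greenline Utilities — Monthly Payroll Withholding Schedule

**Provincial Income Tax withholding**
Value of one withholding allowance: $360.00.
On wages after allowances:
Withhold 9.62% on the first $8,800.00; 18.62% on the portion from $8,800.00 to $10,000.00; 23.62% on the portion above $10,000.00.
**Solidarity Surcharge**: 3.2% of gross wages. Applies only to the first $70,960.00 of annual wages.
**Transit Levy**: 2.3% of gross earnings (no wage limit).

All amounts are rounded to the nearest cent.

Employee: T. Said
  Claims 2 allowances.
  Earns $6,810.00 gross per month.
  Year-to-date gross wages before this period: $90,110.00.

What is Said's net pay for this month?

Provincial Income Tax: taxable = $6,810.00 − 2×$360.00 = $6,090.00
  9.62% × $6,090.00 = $585.86
Solidarity Surcharge: YTD $90,110.00 ≥ cap $70,960.00 → $0.00
Transit Levy: 2.3% × $6,810.00 = $156.63
Total withheld: $585.86 + $0.00 + $156.63 = $742.49
Net pay: $6,810.00 − $742.49 = $6,067.51

$6,067.51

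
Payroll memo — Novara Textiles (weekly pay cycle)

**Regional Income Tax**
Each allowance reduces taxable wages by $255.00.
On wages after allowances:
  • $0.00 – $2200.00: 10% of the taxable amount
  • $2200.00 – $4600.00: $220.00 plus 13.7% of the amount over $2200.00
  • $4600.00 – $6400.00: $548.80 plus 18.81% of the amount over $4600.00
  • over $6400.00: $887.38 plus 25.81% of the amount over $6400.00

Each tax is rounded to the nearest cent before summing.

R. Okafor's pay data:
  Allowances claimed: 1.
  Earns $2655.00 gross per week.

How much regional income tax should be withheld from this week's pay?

Regional Income Tax: taxable = $2655.00 − 1×$255.00 = $2400.00
  $220.00 + 13.7% × ($2400.00 − $2200.00) = $220.00 + 13.7% × $200.00 = $247.40

$247.40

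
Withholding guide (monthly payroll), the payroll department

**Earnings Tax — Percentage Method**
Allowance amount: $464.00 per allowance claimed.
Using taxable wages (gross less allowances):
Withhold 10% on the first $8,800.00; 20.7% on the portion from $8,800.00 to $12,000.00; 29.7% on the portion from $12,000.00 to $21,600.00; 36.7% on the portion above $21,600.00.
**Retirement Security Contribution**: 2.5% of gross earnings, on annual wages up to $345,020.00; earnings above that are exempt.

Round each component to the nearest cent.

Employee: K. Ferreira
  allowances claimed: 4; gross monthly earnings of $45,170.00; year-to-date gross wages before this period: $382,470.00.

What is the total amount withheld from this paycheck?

$12,362.64

Earnings Tax: taxable = $45,170.00 − 4×$464.00 = $43,314.00
  $4,393.60 + 36.7% × ($43,314.00 − $21,600.00) = $4,393.60 + 36.7% × $21,714.00 = $12,362.64
Retirement Security Contribution: YTD $382,470.00 ≥ cap $345,020.00 → $0.00
Total: $12,362.64 + $0.00 = $12,362.64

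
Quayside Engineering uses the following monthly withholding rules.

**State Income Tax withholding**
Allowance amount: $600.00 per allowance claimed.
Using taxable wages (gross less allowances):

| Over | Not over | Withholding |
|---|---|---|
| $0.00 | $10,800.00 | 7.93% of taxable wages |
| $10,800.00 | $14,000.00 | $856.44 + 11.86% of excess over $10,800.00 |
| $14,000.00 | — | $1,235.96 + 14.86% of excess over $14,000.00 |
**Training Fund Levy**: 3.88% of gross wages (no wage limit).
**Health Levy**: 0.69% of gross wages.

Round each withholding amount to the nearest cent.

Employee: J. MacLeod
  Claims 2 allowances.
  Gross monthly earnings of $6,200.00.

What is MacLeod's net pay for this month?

State Income Tax: taxable = $6,200.00 − 2×$600.00 = $5,000.00
  7.93% × $5,000.00 = $396.50
Training Fund Levy: 3.88% × $6,200.00 = $240.56
Health Levy: 0.69% × $6,200.00 = $42.78
Total withheld: $396.50 + $240.56 + $42.78 = $679.84
Net pay: $6,200.00 − $679.84 = $5,520.16

$5,520.16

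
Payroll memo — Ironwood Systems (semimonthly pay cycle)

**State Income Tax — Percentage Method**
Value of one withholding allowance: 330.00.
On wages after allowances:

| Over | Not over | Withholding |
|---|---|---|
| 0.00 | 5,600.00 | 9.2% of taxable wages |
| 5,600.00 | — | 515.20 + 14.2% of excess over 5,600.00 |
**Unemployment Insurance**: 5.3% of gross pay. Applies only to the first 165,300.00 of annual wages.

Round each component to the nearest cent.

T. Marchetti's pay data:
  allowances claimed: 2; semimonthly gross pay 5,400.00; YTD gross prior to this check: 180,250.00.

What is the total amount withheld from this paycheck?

436.08

State Income Tax: taxable = 5,400.00 − 2×330.00 = 4,740.00
  9.2% × 4,740.00 = 436.08
Unemployment Insurance: YTD 180,250.00 ≥ cap 165,300.00 → 0.00
Total: 436.08 + 0.00 = 436.08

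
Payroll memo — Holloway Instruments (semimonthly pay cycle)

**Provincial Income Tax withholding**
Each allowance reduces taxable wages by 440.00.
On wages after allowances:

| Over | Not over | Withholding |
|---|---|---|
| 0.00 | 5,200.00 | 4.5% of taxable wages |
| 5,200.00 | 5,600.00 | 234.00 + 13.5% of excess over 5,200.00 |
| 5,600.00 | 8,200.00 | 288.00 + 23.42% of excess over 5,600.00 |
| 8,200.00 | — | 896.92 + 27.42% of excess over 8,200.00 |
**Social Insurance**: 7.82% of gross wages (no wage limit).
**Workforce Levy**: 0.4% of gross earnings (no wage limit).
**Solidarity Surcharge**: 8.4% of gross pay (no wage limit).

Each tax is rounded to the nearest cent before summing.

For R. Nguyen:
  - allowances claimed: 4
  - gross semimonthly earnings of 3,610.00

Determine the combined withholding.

Provincial Income Tax: taxable = 3,610.00 − 4×440.00 = 1,850.00
  4.5% × 1,850.00 = 83.25
Social Insurance: 7.82% × 3,610.00 = 282.30
Workforce Levy: 0.4% × 3,610.00 = 14.44
Solidarity Surcharge: 8.4% × 3,610.00 = 303.24
Total: 83.25 + 282.30 + 14.44 + 303.24 = 683.23

683.23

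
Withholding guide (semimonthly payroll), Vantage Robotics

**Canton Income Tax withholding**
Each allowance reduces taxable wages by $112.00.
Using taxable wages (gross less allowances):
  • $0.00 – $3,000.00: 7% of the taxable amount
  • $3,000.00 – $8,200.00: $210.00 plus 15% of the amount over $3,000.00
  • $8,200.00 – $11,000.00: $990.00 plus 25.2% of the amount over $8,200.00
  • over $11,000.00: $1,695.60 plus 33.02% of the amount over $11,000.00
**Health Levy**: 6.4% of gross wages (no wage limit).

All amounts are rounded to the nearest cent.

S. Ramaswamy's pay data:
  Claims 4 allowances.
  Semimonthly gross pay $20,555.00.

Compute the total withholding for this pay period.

$6,018.25

Canton Income Tax: taxable = $20,555.00 − 4×$112.00 = $20,107.00
  $1,695.60 + 33.02% × ($20,107.00 − $11,000.00) = $1,695.60 + 33.02% × $9,107.00 = $4,702.73
Health Levy: 6.4% × $20,555.00 = $1,315.52
Total: $4,702.73 + $1,315.52 = $6,018.25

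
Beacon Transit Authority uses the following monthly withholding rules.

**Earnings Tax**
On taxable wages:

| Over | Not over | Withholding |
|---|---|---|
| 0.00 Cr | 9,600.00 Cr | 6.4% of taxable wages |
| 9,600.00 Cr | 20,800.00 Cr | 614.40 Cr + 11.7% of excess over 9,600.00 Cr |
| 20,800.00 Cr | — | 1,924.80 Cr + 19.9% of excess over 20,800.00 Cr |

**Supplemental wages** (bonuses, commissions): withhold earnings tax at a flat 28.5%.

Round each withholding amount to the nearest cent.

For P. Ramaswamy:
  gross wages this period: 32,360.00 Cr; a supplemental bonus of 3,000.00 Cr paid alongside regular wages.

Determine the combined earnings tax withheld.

Earnings Tax: taxable = 32,360.00 Cr
  1,924.80 Cr + 19.9% × (32,360.00 Cr − 20,800.00 Cr) = 1,924.80 Cr + 19.9% × 11,560.00 Cr = 4,225.24 Cr
Supplemental (28.5% flat on bonus): 28.5% × 3,000.00 Cr = 855.00 Cr
Total earnings tax: 4,225.24 Cr + 855.00 Cr = 5,080.24 Cr

5,080.24 Cr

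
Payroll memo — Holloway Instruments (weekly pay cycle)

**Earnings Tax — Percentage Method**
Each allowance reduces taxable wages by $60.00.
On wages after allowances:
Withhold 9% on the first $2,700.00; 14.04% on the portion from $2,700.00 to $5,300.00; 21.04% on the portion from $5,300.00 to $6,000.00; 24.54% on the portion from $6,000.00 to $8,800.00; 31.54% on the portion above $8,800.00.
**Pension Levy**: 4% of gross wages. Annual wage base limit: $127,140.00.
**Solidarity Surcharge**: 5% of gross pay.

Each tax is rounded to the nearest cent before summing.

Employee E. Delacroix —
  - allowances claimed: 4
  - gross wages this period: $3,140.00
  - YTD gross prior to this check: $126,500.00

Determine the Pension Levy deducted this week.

$25.60

Pension Levy: cap $127,140.00 − YTD $126,500.00 = $640.00 subject; 4% × $640.00 = $25.60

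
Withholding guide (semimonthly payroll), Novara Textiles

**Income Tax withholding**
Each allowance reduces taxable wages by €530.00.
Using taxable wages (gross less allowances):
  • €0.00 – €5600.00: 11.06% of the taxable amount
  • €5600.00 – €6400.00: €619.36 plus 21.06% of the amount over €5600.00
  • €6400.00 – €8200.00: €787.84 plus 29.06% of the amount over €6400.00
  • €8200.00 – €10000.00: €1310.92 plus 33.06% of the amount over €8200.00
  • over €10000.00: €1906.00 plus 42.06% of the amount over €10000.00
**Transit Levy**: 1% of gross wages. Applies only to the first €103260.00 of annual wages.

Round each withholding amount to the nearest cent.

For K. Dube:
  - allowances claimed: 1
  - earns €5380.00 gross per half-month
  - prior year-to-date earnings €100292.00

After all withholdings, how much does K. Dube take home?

€4813.91

Income Tax: taxable = €5380.00 − 1×€530.00 = €4850.00
  11.06% × €4850.00 = €536.41
Transit Levy: cap €103260.00 − YTD €100292.00 = €2968.00 subject; 1% × €2968.00 = €29.68
Total withheld: €536.41 + €29.68 = €566.09
Net pay: €5380.00 − €566.09 = €4813.91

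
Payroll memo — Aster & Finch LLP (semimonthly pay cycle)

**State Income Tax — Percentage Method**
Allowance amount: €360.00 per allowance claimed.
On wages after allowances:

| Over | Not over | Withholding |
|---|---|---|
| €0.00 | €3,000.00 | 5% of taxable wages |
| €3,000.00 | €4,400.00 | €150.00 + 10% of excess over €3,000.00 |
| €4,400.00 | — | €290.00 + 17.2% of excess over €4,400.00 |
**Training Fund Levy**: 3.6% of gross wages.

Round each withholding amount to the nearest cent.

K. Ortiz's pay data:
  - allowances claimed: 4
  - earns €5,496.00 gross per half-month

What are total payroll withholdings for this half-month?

€453.46

State Income Tax: taxable = €5,496.00 − 4×€360.00 = €4,056.00
  €150.00 + 10% × (€4,056.00 − €3,000.00) = €150.00 + 10% × €1,056.00 = €255.60
Training Fund Levy: 3.6% × €5,496.00 = €197.86
Total: €255.60 + €197.86 = €453.46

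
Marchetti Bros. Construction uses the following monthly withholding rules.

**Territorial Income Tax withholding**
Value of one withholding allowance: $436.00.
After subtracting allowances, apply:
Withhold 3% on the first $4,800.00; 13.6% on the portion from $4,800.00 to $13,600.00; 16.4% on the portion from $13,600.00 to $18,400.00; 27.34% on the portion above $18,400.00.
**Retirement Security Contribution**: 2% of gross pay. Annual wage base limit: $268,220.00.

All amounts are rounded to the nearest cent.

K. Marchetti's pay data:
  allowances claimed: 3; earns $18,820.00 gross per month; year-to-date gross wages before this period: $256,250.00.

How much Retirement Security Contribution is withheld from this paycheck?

$239.40

Retirement Security Contribution: cap $268,220.00 − YTD $256,250.00 = $11,970.00 subject; 2% × $11,970.00 = $239.40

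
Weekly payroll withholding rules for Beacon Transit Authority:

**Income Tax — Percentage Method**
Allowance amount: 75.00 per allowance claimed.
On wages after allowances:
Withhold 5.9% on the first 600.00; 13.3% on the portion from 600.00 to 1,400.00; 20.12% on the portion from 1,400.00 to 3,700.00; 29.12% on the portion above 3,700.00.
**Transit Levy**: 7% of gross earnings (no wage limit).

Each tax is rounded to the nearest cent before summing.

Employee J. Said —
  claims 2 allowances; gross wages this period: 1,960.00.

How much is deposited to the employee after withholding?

1,598.51

Income Tax: taxable = 1,960.00 − 2×75.00 = 1,810.00
  141.80 + 20.12% × (1,810.00 − 1,400.00) = 141.80 + 20.12% × 410.00 = 224.29
Transit Levy: 7% × 1,960.00 = 137.20
Total withheld: 224.29 + 137.20 = 361.49
Net pay: 1,960.00 − 361.49 = 1,598.51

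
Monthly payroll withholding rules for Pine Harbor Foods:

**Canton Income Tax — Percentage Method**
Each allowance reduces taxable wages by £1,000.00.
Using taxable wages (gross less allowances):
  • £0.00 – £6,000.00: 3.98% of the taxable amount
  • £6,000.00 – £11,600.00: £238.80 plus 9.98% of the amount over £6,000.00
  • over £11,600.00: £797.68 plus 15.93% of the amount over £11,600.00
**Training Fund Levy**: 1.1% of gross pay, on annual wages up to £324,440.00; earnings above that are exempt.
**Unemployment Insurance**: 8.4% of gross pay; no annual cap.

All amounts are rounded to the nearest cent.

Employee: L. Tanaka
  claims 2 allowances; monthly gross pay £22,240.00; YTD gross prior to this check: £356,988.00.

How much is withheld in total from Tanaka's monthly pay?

£4,042.19

Canton Income Tax: taxable = £22,240.00 − 2×£1,000.00 = £20,240.00
  £797.68 + 15.93% × (£20,240.00 − £11,600.00) = £797.68 + 15.93% × £8,640.00 = £2,174.03
Training Fund Levy: YTD £356,988.00 ≥ cap £324,440.00 → £0.00
Unemployment Insurance: 8.4% × £22,240.00 = £1,868.16
Total: £2,174.03 + £0.00 + £1,868.16 = £4,042.19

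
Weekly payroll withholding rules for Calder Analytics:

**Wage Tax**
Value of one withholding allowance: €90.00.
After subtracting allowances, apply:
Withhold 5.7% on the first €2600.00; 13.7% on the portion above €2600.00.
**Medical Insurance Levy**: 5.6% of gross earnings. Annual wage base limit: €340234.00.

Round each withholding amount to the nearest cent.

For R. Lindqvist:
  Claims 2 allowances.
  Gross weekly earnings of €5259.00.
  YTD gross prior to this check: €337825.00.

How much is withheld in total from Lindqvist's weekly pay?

Wage Tax: taxable = €5259.00 − 2×€90.00 = €5079.00
  €148.20 + 13.7% × (€5079.00 − €2600.00) = €148.20 + 13.7% × €2479.00 = €487.82
Medical Insurance Levy: cap €340234.00 − YTD €337825.00 = €2409.00 subject; 5.6% × €2409.00 = €134.90
Total: €487.82 + €134.90 = €622.72

€622.72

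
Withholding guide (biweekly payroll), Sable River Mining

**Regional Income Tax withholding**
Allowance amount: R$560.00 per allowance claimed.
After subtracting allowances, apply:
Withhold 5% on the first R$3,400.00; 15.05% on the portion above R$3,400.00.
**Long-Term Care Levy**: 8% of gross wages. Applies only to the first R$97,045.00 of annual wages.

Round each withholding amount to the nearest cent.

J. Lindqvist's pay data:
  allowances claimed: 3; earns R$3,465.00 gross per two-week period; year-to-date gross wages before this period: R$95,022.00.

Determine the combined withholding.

R$251.09

Regional Income Tax: taxable = R$3,465.00 − 3×R$560.00 = R$1,785.00
  5% × R$1,785.00 = R$89.25
Long-Term Care Levy: cap R$97,045.00 − YTD R$95,022.00 = R$2,023.00 subject; 8% × R$2,023.00 = R$161.84
Total: R$89.25 + R$161.84 = R$251.09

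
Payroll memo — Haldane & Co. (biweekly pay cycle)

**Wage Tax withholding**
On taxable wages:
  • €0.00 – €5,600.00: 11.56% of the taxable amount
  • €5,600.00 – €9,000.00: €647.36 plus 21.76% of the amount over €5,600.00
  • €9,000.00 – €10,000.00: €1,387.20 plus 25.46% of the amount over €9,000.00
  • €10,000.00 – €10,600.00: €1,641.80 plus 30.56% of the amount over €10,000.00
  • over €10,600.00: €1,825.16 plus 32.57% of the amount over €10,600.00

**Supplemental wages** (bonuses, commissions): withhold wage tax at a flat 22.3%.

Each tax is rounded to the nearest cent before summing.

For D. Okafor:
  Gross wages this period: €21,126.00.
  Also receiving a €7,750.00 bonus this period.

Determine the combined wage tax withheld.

€6,981.73

Wage Tax: taxable = €21,126.00
  €1,825.16 + 32.57% × (€21,126.00 − €10,600.00) = €1,825.16 + 32.57% × €10,526.00 = €5,253.48
Supplemental (22.3% flat on bonus): 22.3% × €7,750.00 = €1,728.25
Total wage tax: €5,253.48 + €1,728.25 = €6,981.73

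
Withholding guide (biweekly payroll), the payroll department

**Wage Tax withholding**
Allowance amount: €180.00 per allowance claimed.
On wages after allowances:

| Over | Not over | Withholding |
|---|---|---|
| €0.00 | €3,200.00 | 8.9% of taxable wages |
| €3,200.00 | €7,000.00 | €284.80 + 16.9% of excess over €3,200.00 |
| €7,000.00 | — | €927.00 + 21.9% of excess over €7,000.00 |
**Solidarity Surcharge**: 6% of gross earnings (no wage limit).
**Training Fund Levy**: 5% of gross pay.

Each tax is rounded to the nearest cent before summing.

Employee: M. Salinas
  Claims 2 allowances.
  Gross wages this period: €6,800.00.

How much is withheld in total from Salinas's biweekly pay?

Wage Tax: taxable = €6,800.00 − 2×€180.00 = €6,440.00
  €284.80 + 16.9% × (€6,440.00 − €3,200.00) = €284.80 + 16.9% × €3,240.00 = €832.36
Solidarity Surcharge: 6% × €6,800.00 = €408.00
Training Fund Levy: 5% × €6,800.00 = €340.00
Total: €832.36 + €408.00 + €340.00 = €1,580.36

€1,580.36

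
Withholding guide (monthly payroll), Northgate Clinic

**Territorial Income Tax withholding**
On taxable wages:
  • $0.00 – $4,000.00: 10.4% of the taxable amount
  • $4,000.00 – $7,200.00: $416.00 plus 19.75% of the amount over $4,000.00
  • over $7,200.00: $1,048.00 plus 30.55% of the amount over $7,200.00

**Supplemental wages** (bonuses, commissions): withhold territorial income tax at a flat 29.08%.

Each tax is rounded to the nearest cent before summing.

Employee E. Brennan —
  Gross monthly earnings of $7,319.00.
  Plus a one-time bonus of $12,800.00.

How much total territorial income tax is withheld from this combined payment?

Territorial Income Tax: taxable = $7,319.00
  $1,048.00 + 30.55% × ($7,319.00 − $7,200.00) = $1,048.00 + 30.55% × $119.00 = $1,084.35
Supplemental (29.08% flat on bonus): 29.08% × $12,800.00 = $3,722.24
Total territorial income tax: $1,084.35 + $3,722.24 = $4,806.59

$4,806.59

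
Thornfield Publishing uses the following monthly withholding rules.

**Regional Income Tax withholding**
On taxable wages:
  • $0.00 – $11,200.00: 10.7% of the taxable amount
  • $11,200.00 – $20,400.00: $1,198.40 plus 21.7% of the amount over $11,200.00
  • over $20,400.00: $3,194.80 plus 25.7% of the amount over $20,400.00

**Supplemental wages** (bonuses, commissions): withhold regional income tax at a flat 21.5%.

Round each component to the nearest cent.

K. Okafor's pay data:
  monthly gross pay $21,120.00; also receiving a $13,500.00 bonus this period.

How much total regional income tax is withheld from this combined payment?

$6,282.34

Regional Income Tax: taxable = $21,120.00
  $3,194.80 + 25.7% × ($21,120.00 − $20,400.00) = $3,194.80 + 25.7% × $720.00 = $3,379.84
Supplemental (21.5% flat on bonus): 21.5% × $13,500.00 = $2,902.50
Total regional income tax: $3,379.84 + $2,902.50 = $6,282.34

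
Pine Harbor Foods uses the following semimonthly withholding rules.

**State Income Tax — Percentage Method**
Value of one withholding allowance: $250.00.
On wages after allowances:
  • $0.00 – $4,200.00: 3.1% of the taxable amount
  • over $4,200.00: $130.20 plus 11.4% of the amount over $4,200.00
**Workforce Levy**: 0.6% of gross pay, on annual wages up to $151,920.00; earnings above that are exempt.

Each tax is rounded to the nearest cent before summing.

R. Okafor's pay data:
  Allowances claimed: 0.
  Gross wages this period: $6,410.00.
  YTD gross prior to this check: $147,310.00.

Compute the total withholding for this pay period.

$409.80

State Income Tax: taxable = $6,410.00
  $130.20 + 11.4% × ($6,410.00 − $4,200.00) = $130.20 + 11.4% × $2,210.00 = $382.14
Workforce Levy: cap $151,920.00 − YTD $147,310.00 = $4,610.00 subject; 0.6% × $4,610.00 = $27.66
Total: $382.14 + $27.66 = $409.80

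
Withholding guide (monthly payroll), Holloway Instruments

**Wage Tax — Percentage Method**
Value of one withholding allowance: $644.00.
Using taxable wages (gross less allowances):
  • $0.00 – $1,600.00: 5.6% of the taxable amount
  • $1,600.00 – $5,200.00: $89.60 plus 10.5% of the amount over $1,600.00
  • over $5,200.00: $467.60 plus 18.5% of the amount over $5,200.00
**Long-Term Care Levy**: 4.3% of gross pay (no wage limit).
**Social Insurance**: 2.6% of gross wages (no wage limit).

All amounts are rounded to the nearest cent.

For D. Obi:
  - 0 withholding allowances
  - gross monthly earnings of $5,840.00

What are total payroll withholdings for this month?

Wage Tax: taxable = $5,840.00
  $467.60 + 18.5% × ($5,840.00 − $5,200.00) = $467.60 + 18.5% × $640.00 = $586.00
Long-Term Care Levy: 4.3% × $5,840.00 = $251.12
Social Insurance: 2.6% × $5,840.00 = $151.84
Total: $586.00 + $251.12 + $151.84 = $988.96

$988.96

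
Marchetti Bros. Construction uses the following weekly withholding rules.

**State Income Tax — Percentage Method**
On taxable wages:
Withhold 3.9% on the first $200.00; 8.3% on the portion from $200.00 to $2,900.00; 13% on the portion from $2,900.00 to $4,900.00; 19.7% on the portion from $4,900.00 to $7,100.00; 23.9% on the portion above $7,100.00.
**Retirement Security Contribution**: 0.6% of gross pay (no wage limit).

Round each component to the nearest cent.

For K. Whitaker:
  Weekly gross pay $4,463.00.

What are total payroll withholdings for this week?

State Income Tax: taxable = $4,463.00
  $231.90 + 13% × ($4,463.00 − $2,900.00) = $231.90 + 13% × $1,563.00 = $435.09
Retirement Security Contribution: 0.6% × $4,463.00 = $26.78
Total: $435.09 + $26.78 = $461.87

$461.87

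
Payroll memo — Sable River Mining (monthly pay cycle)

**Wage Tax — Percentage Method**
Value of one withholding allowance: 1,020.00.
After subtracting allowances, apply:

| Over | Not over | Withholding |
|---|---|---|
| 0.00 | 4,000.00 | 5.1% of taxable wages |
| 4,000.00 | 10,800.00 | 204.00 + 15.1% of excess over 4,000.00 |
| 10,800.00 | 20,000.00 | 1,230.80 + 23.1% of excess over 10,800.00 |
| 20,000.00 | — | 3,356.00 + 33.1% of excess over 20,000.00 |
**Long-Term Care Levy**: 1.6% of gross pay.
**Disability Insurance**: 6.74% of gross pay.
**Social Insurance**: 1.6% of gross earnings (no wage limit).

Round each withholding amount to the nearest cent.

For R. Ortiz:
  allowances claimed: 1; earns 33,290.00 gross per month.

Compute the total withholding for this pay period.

10,726.40

Wage Tax: taxable = 33,290.00 − 1×1,020.00 = 32,270.00
  3,356.00 + 33.1% × (32,270.00 − 20,000.00) = 3,356.00 + 33.1% × 12,270.00 = 7,417.37
Long-Term Care Levy: 1.6% × 33,290.00 = 532.64
Disability Insurance: 6.74% × 33,290.00 = 2,243.75
Social Insurance: 1.6% × 33,290.00 = 532.64
Total: 7,417.37 + 532.64 + 2,243.75 + 532.64 = 10,726.40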